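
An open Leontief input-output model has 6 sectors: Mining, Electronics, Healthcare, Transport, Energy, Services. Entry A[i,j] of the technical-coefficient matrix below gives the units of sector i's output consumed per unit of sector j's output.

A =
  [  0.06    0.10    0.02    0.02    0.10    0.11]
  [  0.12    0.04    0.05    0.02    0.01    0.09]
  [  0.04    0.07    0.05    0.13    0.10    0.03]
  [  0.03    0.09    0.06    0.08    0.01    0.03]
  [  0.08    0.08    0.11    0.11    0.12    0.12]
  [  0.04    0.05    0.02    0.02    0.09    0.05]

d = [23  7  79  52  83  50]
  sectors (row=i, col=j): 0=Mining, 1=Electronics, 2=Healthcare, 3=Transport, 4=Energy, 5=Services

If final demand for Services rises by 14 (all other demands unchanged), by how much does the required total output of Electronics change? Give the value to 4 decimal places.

Form M = I − A:
  [  0.94   -0.10   -0.02   -0.02   -0.10   -0.11]
  [ -0.12    0.96   -0.05   -0.02   -0.01   -0.09]
  [ -0.04   -0.07    0.95   -0.13   -0.10   -0.03]
  [ -0.03   -0.09   -0.06    0.92   -0.01   -0.03]
  [ -0.08   -0.08   -0.11   -0.11    0.88   -0.12]
  [ -0.04   -0.05   -0.02   -0.02   -0.09    0.95]
Leontief inverse L = M⁻¹:
  [  1.1065    0.1458    0.0555    0.0567    0.1512    0.1646]
  [  0.1520    1.0781    0.0715    0.0458    0.0515    0.1299]
  [  0.0832    0.1210    1.0904    0.1776    0.1449    0.0794]
  [  0.0602    0.1225    0.0832    1.1084    0.0365    0.0608]
  [  0.1420    0.1529    0.1646    0.1767    1.1947    0.1926]
  [  0.0711    0.0825    0.0464    0.0486    0.1261    1.0876]
Total output x = L · d:
  x_0 = 1.1065·23 + 0.1458·7 + 0.0555·79 + 0.0567·52 + 0.1512·83 + 0.1646·50 = 54.5817
  x_1 = 0.1520·23 + 1.0781·7 + 0.0715·79 + 0.0458·52 + 0.0515·83 + 0.1299·50 = 29.8466
  x_2 = 0.0832·23 + 0.1210·7 + 1.0904·79 + 0.1776·52 + 0.1449·83 + 0.0794·50 = 114.1365
  x_3 = 0.0602·23 + 0.1225·7 + 0.0832·79 + 1.1084·52 + 0.0365·83 + 0.0608·50 = 72.5244
  x_4 = 0.1420·23 + 0.1529·7 + 0.1646·79 + 0.1767·52 + 1.1947·83 + 0.1926·50 = 135.3147
  x_5 = 0.0711·23 + 0.0825·7 + 0.0464·79 + 0.0486·52 + 0.1261·83 + 1.0876·50 = 73.2496
Δx_1 = L[1,5] · Δd_5 = 0.1299 · 14 = 1.8192

1.8192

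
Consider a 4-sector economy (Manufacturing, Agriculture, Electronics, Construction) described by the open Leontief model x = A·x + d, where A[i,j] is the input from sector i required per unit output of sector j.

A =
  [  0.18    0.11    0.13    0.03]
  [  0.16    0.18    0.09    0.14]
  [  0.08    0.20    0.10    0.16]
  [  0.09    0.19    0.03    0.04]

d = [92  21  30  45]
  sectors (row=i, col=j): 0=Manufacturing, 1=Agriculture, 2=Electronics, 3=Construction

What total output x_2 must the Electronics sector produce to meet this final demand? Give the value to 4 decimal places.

Form M = I − A:
  [  0.82   -0.11   -0.13   -0.03]
  [ -0.16    0.82   -0.09   -0.14]
  [ -0.08   -0.20    0.90   -0.16]
  [ -0.09   -0.19   -0.03    0.96]
Leontief inverse L = M⁻¹:
  [  1.3028    0.2542    0.2174    0.1140]
  [  0.3107    1.3629    0.1892    0.2400]
  [  0.2187    0.3798    1.1894    0.2604]
  [  0.1905    0.3055    0.0950    1.1080]
Total output x = L · d:
  x_0 = 1.3028·92 + 0.2542·21 + 0.2174·30 + 0.1140·45 = 136.8533
  x_1 = 0.3107·92 + 1.3629·21 + 0.1892·30 + 0.2400·45 = 73.6855
  x_2 = 0.2187·92 + 0.3798·21 + 1.1894·30 + 0.2604·45 = 75.4989
  x_3 = 0.1905·92 + 0.3055·21 + 0.0950·30 + 1.1080·45 = 76.6479

75.4989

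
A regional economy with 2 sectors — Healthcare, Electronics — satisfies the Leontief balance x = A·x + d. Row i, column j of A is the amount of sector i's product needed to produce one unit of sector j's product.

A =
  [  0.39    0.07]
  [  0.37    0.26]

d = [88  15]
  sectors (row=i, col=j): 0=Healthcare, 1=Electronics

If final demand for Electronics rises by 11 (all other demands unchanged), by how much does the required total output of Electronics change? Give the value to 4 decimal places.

Form M = I − A:
  [  0.61   -0.07]
  [ -0.37    0.74]
Leontief inverse L = M⁻¹:
  [  1.7391    0.1645]
  [  0.8696    1.4336]
Total output x = L · d:
  x_0 = 1.7391·88 + 0.1645·15 = 155.5112
  x_1 = 0.8696·88 + 1.4336·15 = 98.0259
Δx_1 = L[1,1] · Δd_1 = 1.4336 · 11 = 15.7697

15.7697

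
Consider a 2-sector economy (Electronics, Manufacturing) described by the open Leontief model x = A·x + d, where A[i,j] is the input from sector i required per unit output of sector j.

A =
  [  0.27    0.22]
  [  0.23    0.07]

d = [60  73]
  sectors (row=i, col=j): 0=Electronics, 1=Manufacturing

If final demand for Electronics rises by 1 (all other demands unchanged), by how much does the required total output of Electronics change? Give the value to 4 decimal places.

1.4802

Form M = I − A:
  [  0.73   -0.22]
  [ -0.23    0.93]
Leontief inverse L = M⁻¹:
  [  1.4802    0.3502]
  [  0.3661    1.1619]
Total output x = L · d:
  x_0 = 1.4802·60 + 0.3502·73 = 114.3721
  x_1 = 0.3661·60 + 1.1619·73 = 106.7802
Δx_0 = L[0,0] · Δd_0 = 1.4802 · 1 = 1.4802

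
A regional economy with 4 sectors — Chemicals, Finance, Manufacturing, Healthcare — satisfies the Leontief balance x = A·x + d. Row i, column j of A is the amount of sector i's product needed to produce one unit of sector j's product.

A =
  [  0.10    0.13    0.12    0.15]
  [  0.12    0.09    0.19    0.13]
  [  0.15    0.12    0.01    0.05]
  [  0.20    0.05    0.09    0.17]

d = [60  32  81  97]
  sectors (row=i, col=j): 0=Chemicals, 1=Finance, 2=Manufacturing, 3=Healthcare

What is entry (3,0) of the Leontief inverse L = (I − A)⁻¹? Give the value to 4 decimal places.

Form M = I − A:
  [  0.90   -0.13   -0.12   -0.15]
  [ -0.12    0.91   -0.19   -0.13]
  [ -0.15   -0.12    0.99   -0.05]
  [ -0.20   -0.05   -0.09    0.83]
Leontief inverse L = M⁻¹:
  [  1.2368    0.2202    0.2168    0.2711]
  [  0.2609    1.1871    0.2822    0.2501]
  [  0.2362    0.1846    1.0866    0.1370]
  [  0.3394    0.1446    0.1871    1.3001]
Total output x = L · d:
  x_0 = 1.2368·60 + 0.2202·32 + 0.2168·81 + 0.2711·97 = 125.1127
  x_1 = 0.2609·60 + 1.1871·32 + 0.2822·81 + 0.2501·97 = 100.7567
  x_2 = 0.2362·60 + 0.1846·32 + 1.0866·81 + 0.1370·97 = 121.3839
  x_3 = 0.3394·60 + 0.1446·32 + 0.1871·81 + 1.3001·97 = 166.2469

L[3,0] = 0.3394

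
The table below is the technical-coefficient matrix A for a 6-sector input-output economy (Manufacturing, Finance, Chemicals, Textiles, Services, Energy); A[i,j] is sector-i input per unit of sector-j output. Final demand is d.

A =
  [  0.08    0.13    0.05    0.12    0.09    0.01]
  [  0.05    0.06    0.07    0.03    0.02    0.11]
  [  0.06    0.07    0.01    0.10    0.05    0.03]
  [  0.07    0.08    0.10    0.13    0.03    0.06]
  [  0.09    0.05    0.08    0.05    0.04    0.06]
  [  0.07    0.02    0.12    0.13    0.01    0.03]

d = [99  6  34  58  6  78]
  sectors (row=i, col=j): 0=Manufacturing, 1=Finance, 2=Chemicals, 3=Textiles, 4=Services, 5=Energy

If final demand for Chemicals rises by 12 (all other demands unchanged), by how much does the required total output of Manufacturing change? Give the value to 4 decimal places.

Form M = I − A:
  [  0.92   -0.13   -0.05   -0.12   -0.09   -0.01]
  [ -0.05    0.94   -0.07   -0.03   -0.02   -0.11]
  [ -0.06   -0.07    0.99   -0.10   -0.05   -0.03]
  [ -0.07   -0.08   -0.10    0.87   -0.03   -0.06]
  [ -0.09   -0.05   -0.08   -0.05    0.96   -0.06]
  [ -0.07   -0.02   -0.12   -0.13   -0.01    0.97]
Leontief inverse L = M⁻¹:
  [  1.1349    0.1888    0.1066    0.1907    0.1224    0.0558]
  [  0.0877    1.0965    0.1104    0.0853    0.0409    0.1365]
  [  0.0975    0.1097    1.0511    0.1511    0.0715    0.0597]
  [  0.1230    0.1367    0.1549    1.2074    0.0612    0.1000]
  [  0.1326    0.0954    0.1215    0.1101    1.0668    0.0887]
  [  0.1136    0.0691    0.1620    0.1972    0.0377    1.0595]
Total output x = L · d:
  x_0 = 1.1349·99 + 0.1888·6 + 0.1066·34 + 0.1907·58 + 0.1224·6 + 0.0558·78 = 133.2552
  x_1 = 0.0877·99 + 1.0965·6 + 0.1104·34 + 0.0853·58 + 0.0409·6 + 0.1365·78 = 34.8537
  x_2 = 0.0975·99 + 0.1097·6 + 1.0511·34 + 0.1511·58 + 0.0715·6 + 0.0597·78 = 59.9014
  x_3 = 0.1230·99 + 0.1367·6 + 0.1549·34 + 1.2074·58 + 0.0612·6 + 0.1000·78 = 96.4608
  x_4 = 0.1326·99 + 0.0954·6 + 0.1215·34 + 0.1101·58 + 1.0668·6 + 0.0887·78 = 37.5408
  x_5 = 0.1136·99 + 0.0691·6 + 0.1620·34 + 0.1972·58 + 0.0377·6 + 1.0595·78 = 111.4726
Δx_0 = L[0,2] · Δd_2 = 0.1066 · 12 = 1.2790

1.2790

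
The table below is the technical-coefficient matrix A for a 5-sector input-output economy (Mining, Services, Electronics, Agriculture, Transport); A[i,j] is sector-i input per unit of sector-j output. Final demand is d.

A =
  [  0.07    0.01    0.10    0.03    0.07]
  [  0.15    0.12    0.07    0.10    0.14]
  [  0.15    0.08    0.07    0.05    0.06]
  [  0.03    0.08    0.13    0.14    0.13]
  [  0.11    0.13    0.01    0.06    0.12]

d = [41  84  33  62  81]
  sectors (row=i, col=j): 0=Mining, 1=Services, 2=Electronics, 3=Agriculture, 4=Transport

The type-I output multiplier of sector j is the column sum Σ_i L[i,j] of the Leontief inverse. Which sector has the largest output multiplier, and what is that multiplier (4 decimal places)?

Transport (1.9248)

Form M = I − A:
  [  0.93   -0.01   -0.10   -0.03   -0.07]
  [ -0.15    0.88   -0.07   -0.10   -0.14]
  [ -0.15   -0.08    0.93   -0.05   -0.06]
  [ -0.03   -0.08   -0.13    0.86   -0.13]
  [ -0.11   -0.13   -0.01   -0.06    0.88]
Leontief inverse L = M⁻¹:
  [  1.1200    0.0473    0.1337    0.0603    0.1146]
  [  0.2526    1.2048    0.1449    0.1746    0.2474]
  [  0.2212    0.1327    1.1241    0.0976    0.1298]
  [  0.1245    0.1635    0.1978    1.2136    0.2287]
  [  0.1883    0.1966    0.0644    0.1172    1.2043]
Total output x = L · d:
  x_0 = 1.1200·41 + 0.0473·84 + 0.1337·33 + 0.0603·62 + 0.1146·81 = 67.3285
  x_1 = 0.2526·41 + 1.2048·84 + 0.1449·33 + 0.1746·62 + 0.2474·81 = 147.2131
  x_2 = 0.2212·41 + 0.1327·84 + 1.1241·33 + 0.0976·62 + 0.1298·81 = 73.8743
  x_3 = 0.1245·41 + 0.1635·84 + 0.1978·33 + 1.2136·62 + 0.2287·81 = 119.1312
  x_4 = 0.1883·41 + 0.1966·84 + 0.0644·33 + 0.1172·62 + 1.2043·81 = 131.1710
Output multipliers (column sums of L):
  Mining: 1.9066
  Services: 1.7449
  Electronics: 1.6648
  Agriculture: 1.6633
  Transport: 1.9248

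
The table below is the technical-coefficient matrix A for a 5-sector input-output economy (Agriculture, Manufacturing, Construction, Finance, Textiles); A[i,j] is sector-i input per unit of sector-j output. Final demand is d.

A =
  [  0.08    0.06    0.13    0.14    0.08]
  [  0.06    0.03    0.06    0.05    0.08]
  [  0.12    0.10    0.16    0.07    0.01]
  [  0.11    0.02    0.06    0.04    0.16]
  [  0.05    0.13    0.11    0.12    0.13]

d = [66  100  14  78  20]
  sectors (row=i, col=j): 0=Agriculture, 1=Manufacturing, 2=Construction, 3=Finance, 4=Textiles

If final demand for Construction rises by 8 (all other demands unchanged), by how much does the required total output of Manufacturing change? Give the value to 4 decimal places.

0.9245

Form M = I − A:
  [  0.92   -0.06   -0.13   -0.14   -0.08]
  [ -0.06    0.97   -0.06   -0.05   -0.08]
  [ -0.12   -0.10    0.84   -0.07   -0.01]
  [ -0.11   -0.02   -0.06    0.96   -0.16]
  [ -0.05   -0.13   -0.11   -0.12    0.87]
Leontief inverse L = M⁻¹:
  [  1.1579    0.1203    0.2237    0.2113    0.1590]
  [  0.1030    1.0681    0.1156    0.0949    0.1265]
  [  0.1933    0.1532    1.2504    0.1362    0.0713]
  [  0.1685    0.0784    0.1408    1.1091    0.2283]
  [  0.1296    0.1967    0.2076    0.1965    1.2180]
Total output x = L · d:
  x_0 = 1.1579·66 + 0.1203·100 + 0.2237·14 + 0.2113·78 + 0.1590·20 = 111.2489
  x_1 = 0.1030·66 + 1.0681·100 + 0.1156·14 + 0.0949·78 + 0.1265·20 = 125.1538
  x_2 = 0.1933·66 + 0.1532·100 + 1.2504·14 + 0.1362·78 + 0.0713·20 = 57.6359
  x_3 = 0.1685·66 + 0.0784·100 + 0.1408·14 + 1.1091·78 + 0.2283·20 = 112.0103
  x_4 = 0.1296·66 + 0.1967·100 + 0.2076·14 + 0.1965·78 + 1.2180·20 = 70.8203
Δx_1 = L[1,2] · Δd_2 = 0.1156 · 8 = 0.9245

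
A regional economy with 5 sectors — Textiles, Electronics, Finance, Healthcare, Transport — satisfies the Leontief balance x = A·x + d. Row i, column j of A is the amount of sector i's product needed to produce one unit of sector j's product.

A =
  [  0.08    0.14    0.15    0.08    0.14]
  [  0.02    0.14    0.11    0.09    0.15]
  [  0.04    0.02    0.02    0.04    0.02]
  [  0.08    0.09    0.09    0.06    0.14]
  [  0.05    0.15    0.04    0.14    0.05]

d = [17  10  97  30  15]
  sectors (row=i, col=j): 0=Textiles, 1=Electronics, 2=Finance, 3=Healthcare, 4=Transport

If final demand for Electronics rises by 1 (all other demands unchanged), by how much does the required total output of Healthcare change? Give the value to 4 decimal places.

0.1790

Form M = I − A:
  [  0.92   -0.14   -0.15   -0.08   -0.14]
  [ -0.02    0.86   -0.11   -0.09   -0.15]
  [ -0.04   -0.02    0.98   -0.04   -0.02]
  [ -0.08   -0.09   -0.09    0.94   -0.14]
  [ -0.05   -0.15   -0.04   -0.14    0.95]
Leontief inverse L = M⁻¹:
  [  1.1291    0.2471    0.2252    0.1642    0.2344]
  [  0.0613    1.2345    0.1726    0.1653    0.2320]
  [  0.0541    0.0474    1.0414    0.0603    0.0463]
  [  0.1204    0.1790    0.1511    1.1298    0.2157]
  [  0.0891    0.2363    0.1052    0.2038    1.1353]
Total output x = L · d:
  x_0 = 1.1291·17 + 0.2471·10 + 0.2252·97 + 0.1642·30 + 0.2344·15 = 51.9552
  x_1 = 0.0613·17 + 1.2345·10 + 0.1726·97 + 0.1653·30 + 0.2320·15 = 38.5697
  x_2 = 0.0541·17 + 0.0474·10 + 1.0414·97 + 0.0603·30 + 0.0463·15 = 104.9173
  x_3 = 0.1204·17 + 0.1790·10 + 0.1511·97 + 1.1298·30 + 0.2157·15 = 55.6193
  x_4 = 0.0891·17 + 0.2363·10 + 0.1052·97 + 0.2038·30 + 1.1353·15 = 37.2280
Δx_3 = L[3,1] · Δd_1 = 0.1790 · 1 = 0.1790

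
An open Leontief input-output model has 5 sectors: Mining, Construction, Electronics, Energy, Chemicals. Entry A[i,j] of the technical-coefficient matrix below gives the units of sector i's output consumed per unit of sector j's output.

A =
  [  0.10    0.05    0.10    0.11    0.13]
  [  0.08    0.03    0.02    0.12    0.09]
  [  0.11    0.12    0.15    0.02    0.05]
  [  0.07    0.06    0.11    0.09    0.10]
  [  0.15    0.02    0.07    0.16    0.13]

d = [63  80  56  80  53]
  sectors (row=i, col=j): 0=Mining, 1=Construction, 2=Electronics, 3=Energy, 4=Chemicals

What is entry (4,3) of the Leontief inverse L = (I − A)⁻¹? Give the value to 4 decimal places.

Form M = I − A:
  [  0.90   -0.05   -0.10   -0.11   -0.13]
  [ -0.08    0.97   -0.02   -0.12   -0.09]
  [ -0.11   -0.12    0.85   -0.02   -0.05]
  [ -0.07   -0.06   -0.11    0.91   -0.10]
  [ -0.15   -0.02   -0.07   -0.16    0.87]
Leontief inverse L = M⁻¹:
  [  1.1959    0.1019    0.1875    0.2014    0.2232]
  [  0.1450    1.0630    0.0793    0.1872    0.1577]
  [  0.1937    0.1702    1.2261    0.0953    0.1280]
  [  0.1528    0.1068    0.1862    1.1670    0.1787]
  [  0.2532    0.0753    0.1671    0.2613    1.2347]
Total output x = L · d:
  x_0 = 1.1959·63 + 0.1019·80 + 0.1875·56 + 0.2014·80 + 0.2232·53 = 121.9359
  x_1 = 0.1450·63 + 1.0630·80 + 0.0793·56 + 0.1872·80 + 0.1577·53 = 121.9537
  x_2 = 0.1937·63 + 0.1702·80 + 1.2261·56 + 0.0953·80 + 0.1280·53 = 108.8940
  x_3 = 0.1528·63 + 0.1068·80 + 0.1862·56 + 1.1670·80 + 0.1787·53 = 131.4274
  x_4 = 0.2532·63 + 0.0753·80 + 0.1671·56 + 0.2613·80 + 1.2347·53 = 117.6786

L[4,3] = 0.2613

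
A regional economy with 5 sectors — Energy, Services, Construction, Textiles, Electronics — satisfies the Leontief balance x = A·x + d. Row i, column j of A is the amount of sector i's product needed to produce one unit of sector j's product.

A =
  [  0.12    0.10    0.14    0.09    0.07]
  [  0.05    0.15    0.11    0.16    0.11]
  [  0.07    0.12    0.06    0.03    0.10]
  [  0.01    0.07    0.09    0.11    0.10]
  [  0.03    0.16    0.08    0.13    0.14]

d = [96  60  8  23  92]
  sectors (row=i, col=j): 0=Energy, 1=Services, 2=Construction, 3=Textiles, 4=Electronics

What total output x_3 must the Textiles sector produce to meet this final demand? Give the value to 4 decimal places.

58.4546

Form M = I − A:
  [  0.88   -0.10   -0.14   -0.09   -0.07]
  [ -0.05    0.85   -0.11   -0.16   -0.11]
  [ -0.07   -0.12    0.94   -0.03   -0.10]
  [ -0.01   -0.07   -0.09    0.89   -0.10]
  [ -0.03   -0.16   -0.08   -0.13    0.86]
Leontief inverse L = M⁻¹:
  [  1.1755    0.2197    0.2339    0.1916    0.1733]
  [  0.1009    1.2848    0.2119    0.2819    0.2300]
  [  0.1098    0.2163    1.1319    0.1147    0.1816]
  [  0.0408    0.1581    0.1535    1.1875    0.1795]
  [  0.0762    0.2907    0.1761    0.2493    1.2556]
Total output x = L · d:
  x_0 = 1.1755·96 + 0.2197·60 + 0.2339·8 + 0.1916·23 + 0.1733·92 = 148.2498
  x_1 = 0.1009·96 + 1.2848·60 + 0.2119·8 + 0.2819·23 + 0.2300·92 = 116.1086
  x_2 = 0.1098·96 + 0.2163·60 + 1.1319·8 + 0.1147·23 + 0.1816·92 = 51.9210
  x_3 = 0.0408·96 + 0.1581·60 + 0.1535·8 + 1.1875·23 + 0.1795·92 = 58.4546
  x_4 = 0.0762·96 + 0.2907·60 + 0.1761·8 + 0.2493·23 + 1.2556·92 = 147.4159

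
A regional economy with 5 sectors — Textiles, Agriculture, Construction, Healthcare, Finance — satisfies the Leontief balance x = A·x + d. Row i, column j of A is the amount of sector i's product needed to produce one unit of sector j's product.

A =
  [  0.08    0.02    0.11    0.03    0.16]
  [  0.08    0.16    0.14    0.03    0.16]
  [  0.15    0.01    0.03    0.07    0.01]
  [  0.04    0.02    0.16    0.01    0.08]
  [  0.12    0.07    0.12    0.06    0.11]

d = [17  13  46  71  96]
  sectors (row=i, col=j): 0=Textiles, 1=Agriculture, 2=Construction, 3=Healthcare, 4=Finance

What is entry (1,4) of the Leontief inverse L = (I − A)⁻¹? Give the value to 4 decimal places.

L[1,4] = 0.2620

Form M = I − A:
  [  0.92   -0.02   -0.11   -0.03   -0.16]
  [ -0.08    0.84   -0.14   -0.03   -0.16]
  [ -0.15   -0.01    0.97   -0.07   -0.01]
  [ -0.04   -0.02   -0.16    0.99   -0.08]
  [ -0.12   -0.07   -0.12   -0.06    0.89]
Leontief inverse L = M⁻¹:
  [  1.1518    0.0496    0.1757    0.0624    0.2236]
  [  0.1831    1.2213    0.2419    0.0755    0.2620]
  [  0.1891    0.0242    1.0773    0.0862    0.0582]
  [  0.0971    0.0394    0.2024    1.0358    0.1199]
  [  0.2017    0.1087    0.2016    0.0958    1.1903]
Total output x = L · d:
  x_0 = 1.1518·17 + 0.0496·13 + 0.1757·46 + 0.0624·71 + 0.2236·96 = 54.2009
  x_1 = 0.1831·17 + 1.2213·13 + 0.2419·46 + 0.0755·71 + 0.2620·96 = 60.6333
  x_2 = 0.1891·17 + 0.0242·13 + 1.0773·46 + 0.0862·71 + 0.0582·96 = 64.7889
  x_3 = 0.0971·17 + 0.0394·13 + 0.2024·46 + 1.0358·71 + 0.1199·96 = 96.5270
  x_4 = 0.2017·17 + 0.1087·13 + 0.2016·46 + 0.0958·71 + 1.1903·96 = 135.1851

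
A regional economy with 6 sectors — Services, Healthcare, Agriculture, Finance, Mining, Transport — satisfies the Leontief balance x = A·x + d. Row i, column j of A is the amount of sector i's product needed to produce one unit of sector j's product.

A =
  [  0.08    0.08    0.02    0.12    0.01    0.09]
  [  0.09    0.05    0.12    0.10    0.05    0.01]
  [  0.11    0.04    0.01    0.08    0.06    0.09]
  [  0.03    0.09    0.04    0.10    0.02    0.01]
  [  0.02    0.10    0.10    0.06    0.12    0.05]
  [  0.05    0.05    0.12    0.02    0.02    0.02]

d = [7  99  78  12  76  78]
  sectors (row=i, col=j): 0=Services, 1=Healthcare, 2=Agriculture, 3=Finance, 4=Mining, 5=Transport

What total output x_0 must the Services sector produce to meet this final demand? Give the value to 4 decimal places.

Form M = I − A:
  [  0.92   -0.08   -0.02   -0.12   -0.01   -0.09]
  [ -0.09    0.95   -0.12   -0.10   -0.05   -0.01]
  [ -0.11   -0.04    0.99   -0.08   -0.06   -0.09]
  [ -0.03   -0.09   -0.04    0.90   -0.02   -0.01]
  [ -0.02   -0.10   -0.10   -0.06    0.88   -0.05]
  [ -0.05   -0.05   -0.12   -0.02   -0.02    0.98]
Leontief inverse L = M⁻¹:
  [  1.1187    0.1223    0.0611    0.1727    0.0303    0.1129]
  [  0.1351    1.0963    0.1553    0.1599    0.0790    0.0435]
  [  0.1463    0.0839    1.0511    0.1304    0.0837    0.1164]
  [  0.0597    0.1216    0.0693    1.1419    0.0389    0.0267]
  [  0.0663    0.1496    0.1514    0.1181    1.1605    0.0819]
  [  0.0845    0.0780    0.1442    0.0587    0.0403    1.0449]
Total output x = L · d:
  x_0 = 1.1187·7 + 0.1223·99 + 0.0611·78 + 0.1727·12 + 0.0303·76 + 0.1129·78 = 37.8884
  x_1 = 0.1351·7 + 1.0963·99 + 0.1553·78 + 0.1599·12 + 0.0790·76 + 0.0435·78 = 132.9166
  x_2 = 0.1463·7 + 0.0839·99 + 1.0511·78 + 0.1304·12 + 0.0837·76 + 0.1164·78 = 108.3156
  x_3 = 0.0597·7 + 0.1216·99 + 0.0693·78 + 1.1419·12 + 0.0389·76 + 0.0267·78 = 36.6020
  x_4 = 0.0663·7 + 0.1496·99 + 0.1514·78 + 0.1181·12 + 1.1605·76 + 0.0819·78 = 123.0893
  x_5 = 0.0845·7 + 0.0780·99 + 0.1442·78 + 0.0587·12 + 0.0403·76 + 1.0449·78 = 104.8285

37.8884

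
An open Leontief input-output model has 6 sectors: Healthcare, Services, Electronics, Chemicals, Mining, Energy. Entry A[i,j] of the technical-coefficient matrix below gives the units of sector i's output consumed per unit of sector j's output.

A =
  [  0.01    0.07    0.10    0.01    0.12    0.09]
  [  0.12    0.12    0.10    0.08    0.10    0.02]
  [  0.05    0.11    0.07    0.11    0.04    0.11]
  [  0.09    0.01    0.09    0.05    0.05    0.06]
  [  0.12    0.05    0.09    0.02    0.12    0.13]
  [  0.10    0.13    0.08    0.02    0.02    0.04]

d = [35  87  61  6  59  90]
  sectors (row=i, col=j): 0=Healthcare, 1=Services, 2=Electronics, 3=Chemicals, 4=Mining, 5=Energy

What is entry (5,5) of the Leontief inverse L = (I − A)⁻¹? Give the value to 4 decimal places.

L[5,5] = 1.0914

Form M = I − A:
  [  0.99   -0.07   -0.10   -0.01   -0.12   -0.09]
  [ -0.12    0.88   -0.10   -0.08   -0.10   -0.02]
  [ -0.05   -0.11    0.93   -0.11   -0.04   -0.11]
  [ -0.09   -0.01   -0.09    0.95   -0.05   -0.06]
  [ -0.12   -0.05   -0.09   -0.02    0.88   -0.13]
  [ -0.10   -0.13   -0.08   -0.02   -0.02    0.96]
Leontief inverse L = M⁻¹:
  [  1.0762    0.1390    0.1653    0.0490    0.1763    0.1497]
  [  0.1992    1.2023    0.1895    0.1312    0.1821    0.0983]
  [  0.1245    0.1863    1.1484    0.1557    0.1031    0.1708]
  [  0.1361    0.0631    0.1449    1.0805    0.0962    0.1112]
  [  0.1970    0.1368    0.1755    0.0634    1.1951    0.2072]
  [  0.1564    0.1970    0.1453    0.0597    0.0785    1.0914]
Total output x = L · d:
  x_0 = 1.0762·35 + 0.1390·87 + 0.1653·61 + 0.0490·6 + 0.1763·59 + 0.1497·90 = 84.0072
  x_1 = 0.1992·35 + 1.2023·87 + 0.1895·61 + 0.1312·6 + 0.1821·59 + 0.0983·90 = 143.5022
  x_2 = 0.1245·35 + 0.1863·87 + 1.1484·61 + 0.1557·6 + 0.1031·59 + 0.1708·90 = 113.0135
  x_3 = 0.1361·35 + 0.0631·87 + 0.1449·61 + 1.0805·6 + 0.0962·59 + 0.1112·90 = 41.2639
  x_4 = 0.1970·35 + 0.1368·87 + 0.1755·61 + 0.0634·6 + 1.1951·59 + 0.2072·90 = 119.0481
  x_5 = 0.1564·35 + 0.1970·87 + 0.1453·61 + 0.0597·6 + 0.0785·59 + 1.0914·90 = 134.6910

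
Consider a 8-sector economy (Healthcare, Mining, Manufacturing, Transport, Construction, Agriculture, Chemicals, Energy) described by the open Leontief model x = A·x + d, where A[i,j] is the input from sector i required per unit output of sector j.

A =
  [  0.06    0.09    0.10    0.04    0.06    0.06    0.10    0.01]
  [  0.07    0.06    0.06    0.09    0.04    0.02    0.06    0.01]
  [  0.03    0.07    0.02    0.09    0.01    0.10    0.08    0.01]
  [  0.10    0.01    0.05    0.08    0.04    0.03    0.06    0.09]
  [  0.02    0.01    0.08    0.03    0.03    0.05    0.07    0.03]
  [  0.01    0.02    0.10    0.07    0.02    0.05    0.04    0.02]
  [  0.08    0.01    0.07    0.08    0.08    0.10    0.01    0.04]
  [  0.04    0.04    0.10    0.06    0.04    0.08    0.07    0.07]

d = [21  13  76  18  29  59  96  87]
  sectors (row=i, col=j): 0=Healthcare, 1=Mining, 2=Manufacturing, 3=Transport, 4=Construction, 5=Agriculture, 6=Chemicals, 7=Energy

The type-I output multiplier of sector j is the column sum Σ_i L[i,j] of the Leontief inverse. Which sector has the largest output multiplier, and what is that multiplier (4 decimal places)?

Form M = I − A:
  [  0.94   -0.09   -0.10   -0.04   -0.06   -0.06   -0.10   -0.01]
  [ -0.07    0.94   -0.06   -0.09   -0.04   -0.02   -0.06   -0.01]
  [ -0.03   -0.07    0.98   -0.09   -0.01   -0.10   -0.08   -0.01]
  [ -0.10   -0.01   -0.05    0.92   -0.04   -0.03   -0.06   -0.09]
  [ -0.02   -0.01   -0.08   -0.03    0.97   -0.05   -0.07   -0.03]
  [ -0.01   -0.02   -0.10   -0.07   -0.02    0.95   -0.04   -0.02]
  [ -0.08   -0.01   -0.07   -0.08   -0.08   -0.10    0.99   -0.04]
  [ -0.04   -0.04   -0.10   -0.06   -0.04   -0.08   -0.07    0.93]
Leontief inverse L = M⁻¹:
  [  1.1073    0.1258    0.1605    0.1039    0.0962    0.1171    0.1529    0.0372]
  [  0.1121    1.0889    0.1086    0.1406    0.0702    0.0636    0.1047    0.0358]
  [  0.0703    0.0942    1.0704    0.1417    0.0393    0.1412    0.1190    0.0364]
  [  0.1447    0.0431    0.1104    1.1348    0.0747    0.0835    0.1122    0.1221]
  [  0.0474    0.0303    0.1174    0.0696    1.0514    0.0884    0.1017    0.0490]
  [  0.0398    0.0412    0.1360    0.1122    0.0404    1.0873    0.0740    0.0411]
  [  0.1185    0.0409    0.1284    0.1334    0.1093    0.1493    1.0616    0.0684]
  [  0.0837    0.0731    0.1602    0.1217    0.0731    0.1369    0.1218    1.1010]
Total output x = L · d:
  x_0 = 1.1073·21 + 0.1258·13 + 0.1605·76 + 0.1039·18 + 0.0962·29 + 0.1171·59 + 0.1529·96 + 0.0372·87 = 66.5700
  x_1 = 0.1121·21 + 1.0889·13 + 0.1086·76 + 0.1406·18 + 0.0702·29 + 0.0636·59 + 0.1047·96 + 0.0358·87 = 46.2505
  x_2 = 0.0703·21 + 0.0942·13 + 1.0704·76 + 0.1417·18 + 0.0393·29 + 0.1412·59 + 0.1190·96 + 0.0364·87 = 110.6636
  x_3 = 0.1447·21 + 0.0431·13 + 0.1104·76 + 1.1348·18 + 0.0747·29 + 0.0835·59 + 0.1122·96 + 0.1221·87 = 60.8965
  x_4 = 0.0474·21 + 0.0303·13 + 0.1174·76 + 0.0696·18 + 1.0514·29 + 0.0884·59 + 0.1017·96 + 0.0490·87 = 61.2931
  x_5 = 0.0398·21 + 0.0412·13 + 0.1360·76 + 0.1122·18 + 0.0404·29 + 1.0873·59 + 0.0740·96 + 0.0411·87 = 89.7279
  x_6 = 0.1185·21 + 0.0409·13 + 0.1284·76 + 0.1334·18 + 0.1093·29 + 0.1493·59 + 1.0616·96 + 0.0684·87 = 135.0226
  x_7 = 0.0837·21 + 0.0731·13 + 0.1602·76 + 0.1217·18 + 0.0731·29 + 0.1369·59 + 0.1218·96 + 1.1010·87 = 134.7468
Output multipliers (column sums of L):
  Healthcare: 1.7238
  Mining: 1.5374
  Manufacturing: 1.9919
  Transport: 1.9578
  Construction: 1.5546
  Agriculture: 1.8673
  Chemicals: 1.8478
  Energy: 1.4910

Manufacturing (1.9919)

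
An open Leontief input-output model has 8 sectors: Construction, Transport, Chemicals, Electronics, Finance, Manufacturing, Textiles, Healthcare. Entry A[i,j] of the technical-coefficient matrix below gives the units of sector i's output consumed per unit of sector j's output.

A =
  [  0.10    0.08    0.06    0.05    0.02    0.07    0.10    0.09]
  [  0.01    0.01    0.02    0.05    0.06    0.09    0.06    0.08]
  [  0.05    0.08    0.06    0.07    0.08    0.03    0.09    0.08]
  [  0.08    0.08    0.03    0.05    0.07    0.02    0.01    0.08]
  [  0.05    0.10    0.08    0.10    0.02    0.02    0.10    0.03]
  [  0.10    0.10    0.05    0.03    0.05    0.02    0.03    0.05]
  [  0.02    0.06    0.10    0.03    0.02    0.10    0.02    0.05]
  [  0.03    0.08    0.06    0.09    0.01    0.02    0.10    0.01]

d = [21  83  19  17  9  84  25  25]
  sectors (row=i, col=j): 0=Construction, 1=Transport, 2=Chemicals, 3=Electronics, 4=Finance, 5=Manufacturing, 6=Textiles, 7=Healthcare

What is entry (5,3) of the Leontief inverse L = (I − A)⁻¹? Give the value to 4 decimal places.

Form M = I − A:
  [  0.90   -0.08   -0.06   -0.05   -0.02   -0.07   -0.10   -0.09]
  [ -0.01    0.99   -0.02   -0.05   -0.06   -0.09   -0.06   -0.08]
  [ -0.05   -0.08    0.94   -0.07   -0.08   -0.03   -0.09   -0.08]
  [ -0.08   -0.08   -0.03    0.95   -0.07   -0.02   -0.01   -0.08]
  [ -0.05   -0.10   -0.08   -0.10    0.98   -0.02   -0.10   -0.03]
  [ -0.10   -0.10   -0.05   -0.03   -0.05    0.98   -0.03   -0.05]
  [ -0.02   -0.06   -0.10   -0.03   -0.02   -0.10    0.98   -0.05]
  [ -0.03   -0.08   -0.06   -0.09   -0.01   -0.02   -0.10    0.99]
Leontief inverse L = M⁻¹:
  [  1.1549    0.1527    0.1195    0.1076    0.0616    0.1235    0.1648    0.1521]
  [  0.0473    1.0623    0.0603    0.0899    0.0867    0.1190    0.1006    0.1160]
  [  0.0983    0.1488    1.1166    0.1281    0.1199    0.0782    0.1516    0.1368]
  [  0.1205    0.1340    0.0718    1.0975    0.1004    0.0566    0.0631    0.1254]
  [  0.0951    0.1606    0.1299    0.1499    1.0609    0.0675    0.1523    0.0875]
  [  0.1414    0.1538    0.0935    0.0767    0.0823    1.0614    0.0843    0.0994]
  [  0.0599    0.1129    0.1396    0.0718    0.0541    0.1322    1.0661    0.0938]
  [  0.0656    0.1278    0.1000    0.1284    0.0431    0.0587    0.1390    1.0561]
Total output x = L · d:
  x_0 = 1.1549·21 + 0.1527·83 + 0.1195·19 + 0.1076·17 + 0.0616·9 + 0.1235·84 + 0.1648·25 + 0.1521·25 = 59.8783
  x_1 = 0.0473·21 + 1.0623·83 + 0.0603·19 + 0.0899·17 + 0.0867·9 + 0.1190·84 + 0.1006·25 + 0.1160·25 = 108.0325
  x_2 = 0.0983·21 + 0.1488·83 + 1.1166·19 + 0.1281·17 + 0.1199·9 + 0.0782·84 + 0.1516·25 + 0.1368·25 = 52.6629
  x_3 = 0.1205·21 + 0.1340·83 + 0.0718·19 + 1.0975·17 + 0.1004·9 + 0.0566·84 + 0.0631·25 + 0.1254·25 = 44.0424
  x_4 = 0.0951·21 + 0.1606·83 + 0.1299·19 + 0.1499·17 + 1.0609·9 + 0.0675·84 + 0.1523·25 + 0.0875·25 = 41.5591
  x_5 = 0.1414·21 + 0.1538·83 + 0.0935·19 + 0.0767·17 + 0.0823·9 + 1.0614·84 + 0.0843·25 + 0.0994·25 = 113.3057
  x_6 = 0.0599·21 + 0.1129·83 + 0.1396·19 + 0.0718·17 + 0.0541·9 + 0.1322·84 + 1.0661·25 + 0.0938·25 = 55.0940
  x_7 = 0.0656·21 + 0.1278·83 + 0.1000·19 + 0.1284·17 + 0.0431·9 + 0.0587·84 + 0.1390·25 + 1.0561·25 = 51.2663

L[5,3] = 0.0767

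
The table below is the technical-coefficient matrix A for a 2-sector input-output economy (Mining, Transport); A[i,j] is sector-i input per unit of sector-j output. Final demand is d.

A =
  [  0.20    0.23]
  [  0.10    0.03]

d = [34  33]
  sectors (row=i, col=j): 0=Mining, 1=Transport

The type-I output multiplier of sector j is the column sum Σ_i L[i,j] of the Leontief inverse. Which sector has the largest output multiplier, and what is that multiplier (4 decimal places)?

Mining (1.4210)

Form M = I − A:
  [  0.80   -0.23]
  [ -0.10    0.97]
Leontief inverse L = M⁻¹:
  [  1.2882    0.3054]
  [  0.1328    1.0624]
Total output x = L · d:
  x_0 = 1.2882·34 + 0.3054·33 = 53.8778
  x_1 = 0.1328·34 + 1.0624·33 = 39.5750
Output multipliers (column sums of L):
  Mining: 1.4210
  Transport: 1.3679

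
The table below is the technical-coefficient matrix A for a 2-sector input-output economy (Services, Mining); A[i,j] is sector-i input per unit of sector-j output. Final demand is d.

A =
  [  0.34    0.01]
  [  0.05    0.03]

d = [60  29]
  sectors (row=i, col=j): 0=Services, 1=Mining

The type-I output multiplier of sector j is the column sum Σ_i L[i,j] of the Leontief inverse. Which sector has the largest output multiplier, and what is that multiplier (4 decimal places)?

Services (1.5945)

Form M = I − A:
  [  0.66   -0.01]
  [ -0.05    0.97]
Leontief inverse L = M⁻¹:
  [  1.5163    0.0156]
  [  0.0782    1.0317]
Total output x = L · d:
  x_0 = 1.5163·60 + 0.0156·29 = 91.4335
  x_1 = 0.0782·60 + 1.0317·29 = 34.6100
Output multipliers (column sums of L):
  Services: 1.5945
  Mining: 1.0474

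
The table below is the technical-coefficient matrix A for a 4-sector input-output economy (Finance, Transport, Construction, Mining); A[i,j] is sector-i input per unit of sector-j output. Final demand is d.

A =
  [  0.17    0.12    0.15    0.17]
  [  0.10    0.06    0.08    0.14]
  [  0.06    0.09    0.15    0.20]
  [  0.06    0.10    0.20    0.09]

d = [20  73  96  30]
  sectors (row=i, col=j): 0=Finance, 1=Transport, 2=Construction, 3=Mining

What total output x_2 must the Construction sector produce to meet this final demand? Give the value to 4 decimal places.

150.5257

Form M = I − A:
  [  0.83   -0.12   -0.15   -0.17]
  [ -0.10    0.94   -0.08   -0.14]
  [ -0.06   -0.09    0.85   -0.20]
  [ -0.06   -0.10   -0.20    0.91]
Leontief inverse L = M⁻¹:
  [  1.2818    0.2322    0.3299    0.3477]
  [  0.1682    1.1303    0.1944    0.2480]
  [  0.1397    0.1781    1.2976    0.3387]
  [  0.1337    0.1787    0.3283    1.2235]
Total output x = L · d:
  x_0 = 1.2818·20 + 0.2322·73 + 0.3299·96 + 0.3477·30 = 84.6820
  x_1 = 0.1682·20 + 1.1303·73 + 0.1944·96 + 0.2480·30 = 111.9805
  x_2 = 0.1397·20 + 0.1781·73 + 1.2976·96 + 0.3387·30 = 150.5257
  x_3 = 0.1337·20 + 0.1787·73 + 0.3283·96 + 1.2235·30 = 83.9386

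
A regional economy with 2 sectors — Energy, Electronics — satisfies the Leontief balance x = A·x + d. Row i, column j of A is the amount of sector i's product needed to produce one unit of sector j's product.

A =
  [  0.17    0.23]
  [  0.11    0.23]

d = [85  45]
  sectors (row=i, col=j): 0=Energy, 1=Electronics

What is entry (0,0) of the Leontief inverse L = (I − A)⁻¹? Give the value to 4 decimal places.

L[0,0] = 1.2545

Form M = I − A:
  [  0.83   -0.23]
  [ -0.11    0.77]
Leontief inverse L = M⁻¹:
  [  1.2545    0.3747]
  [  0.1792    1.3522]
Total output x = L · d:
  x_0 = 1.2545·85 + 0.3747·45 = 123.4930
  x_1 = 0.1792·85 + 1.3522·45 = 76.0834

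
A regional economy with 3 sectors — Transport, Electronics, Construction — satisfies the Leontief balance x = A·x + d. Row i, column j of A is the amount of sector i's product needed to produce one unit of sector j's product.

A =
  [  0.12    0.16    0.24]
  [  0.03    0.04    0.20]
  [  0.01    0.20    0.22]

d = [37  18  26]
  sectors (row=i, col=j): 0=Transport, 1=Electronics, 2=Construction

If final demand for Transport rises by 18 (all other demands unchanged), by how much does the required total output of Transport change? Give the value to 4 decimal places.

Form M = I − A:
  [  0.88   -0.16   -0.24]
  [ -0.03    0.96   -0.20]
  [ -0.01   -0.20    0.78]
Leontief inverse L = M⁻¹:
  [  1.1508    0.2805    0.4260]
  [  0.0412    1.1105    0.2974]
  [  0.0253    0.2883    1.3638]
Total output x = L · d:
  x_0 = 1.1508·37 + 0.2805·18 + 0.4260·26 = 58.7048
  x_1 = 0.0412·37 + 1.1105·18 + 0.2974·26 = 29.2482
  x_2 = 0.0253·37 + 0.2883·18 + 1.3638·26 = 41.5855
Δx_0 = L[0,0] · Δd_0 = 1.1508 · 18 = 20.7138

20.7138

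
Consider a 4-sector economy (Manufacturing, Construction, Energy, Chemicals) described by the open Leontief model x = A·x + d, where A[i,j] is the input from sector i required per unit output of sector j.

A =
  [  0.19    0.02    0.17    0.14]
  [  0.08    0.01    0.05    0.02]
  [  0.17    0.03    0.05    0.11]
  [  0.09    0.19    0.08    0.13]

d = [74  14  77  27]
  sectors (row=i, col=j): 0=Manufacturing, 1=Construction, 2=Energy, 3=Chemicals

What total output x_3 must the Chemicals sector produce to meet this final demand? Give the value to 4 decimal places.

Form M = I − A:
  [  0.81   -0.02   -0.17   -0.14]
  [ -0.08    0.99   -0.05   -0.02]
  [ -0.17   -0.03    0.95   -0.11]
  [ -0.09   -0.19   -0.08    0.87]
Leontief inverse L = M⁻¹:
  [  1.3254    0.0824    0.2624    0.2484]
  [  0.1242    1.0254    0.0807    0.0538]
  [  0.2629    0.0748    1.1192    0.1855]
  [  0.1884    0.2393    0.1477    1.2039]
Total output x = L · d:
  x_0 = 1.3254·74 + 0.0824·14 + 0.2624·77 + 0.2484·27 = 126.1434
  x_1 = 0.1242·74 + 1.0254·14 + 0.0807·77 + 0.0538·27 = 31.2117
  x_2 = 0.2629·74 + 0.0748·14 + 1.1192·77 + 0.1855·27 = 111.6942
  x_3 = 0.1884·74 + 0.2393·14 + 0.1477·77 + 1.2039·27 = 61.1709

61.1709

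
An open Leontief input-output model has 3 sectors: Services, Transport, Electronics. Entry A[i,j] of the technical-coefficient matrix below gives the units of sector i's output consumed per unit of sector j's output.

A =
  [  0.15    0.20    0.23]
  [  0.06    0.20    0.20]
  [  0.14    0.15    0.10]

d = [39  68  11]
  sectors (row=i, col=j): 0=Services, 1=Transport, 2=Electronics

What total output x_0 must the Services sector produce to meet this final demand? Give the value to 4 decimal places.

Form M = I − A:
  [  0.85   -0.20   -0.23]
  [ -0.06    0.80   -0.20]
  [ -0.14   -0.15    0.90]
Leontief inverse L = M⁻¹:
  [  1.2724    0.3956    0.4131]
  [  0.1512    1.3514    0.3389]
  [  0.2231    0.2868    1.2319]
Total output x = L · d:
  x_0 = 1.2724·39 + 0.3956·68 + 0.4131·11 = 81.0666
  x_1 = 0.1512·39 + 1.3514·68 + 0.3389·11 = 101.5181
  x_2 = 0.2231·39 + 0.2868·68 + 1.2319·11 = 41.7523

81.0666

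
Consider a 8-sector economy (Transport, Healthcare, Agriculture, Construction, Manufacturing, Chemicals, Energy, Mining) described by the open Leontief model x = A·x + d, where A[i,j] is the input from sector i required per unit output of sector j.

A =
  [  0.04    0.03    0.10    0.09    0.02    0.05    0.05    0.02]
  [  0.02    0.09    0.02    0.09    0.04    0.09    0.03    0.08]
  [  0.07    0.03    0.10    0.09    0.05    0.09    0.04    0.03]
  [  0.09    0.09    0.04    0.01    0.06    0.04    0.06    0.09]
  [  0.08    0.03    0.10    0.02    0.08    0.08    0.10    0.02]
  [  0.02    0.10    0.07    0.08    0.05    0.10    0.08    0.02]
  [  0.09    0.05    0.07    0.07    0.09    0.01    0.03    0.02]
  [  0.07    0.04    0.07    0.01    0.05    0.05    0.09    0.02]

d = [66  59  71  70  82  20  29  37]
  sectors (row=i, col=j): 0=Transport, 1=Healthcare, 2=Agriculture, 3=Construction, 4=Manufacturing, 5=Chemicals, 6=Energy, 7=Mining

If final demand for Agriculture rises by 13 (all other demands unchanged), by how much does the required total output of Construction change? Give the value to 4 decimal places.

Form M = I − A:
  [  0.96   -0.03   -0.10   -0.09   -0.02   -0.05   -0.05   -0.02]
  [ -0.02    0.91   -0.02   -0.09   -0.04   -0.09   -0.03   -0.08]
  [ -0.07   -0.03    0.90   -0.09   -0.05   -0.09   -0.04   -0.03]
  [ -0.09   -0.09   -0.04    0.99   -0.06   -0.04   -0.06   -0.09]
  [ -0.08   -0.03   -0.10   -0.02    0.92   -0.08   -0.10   -0.02]
  [ -0.02   -0.10   -0.07   -0.08   -0.05    0.90   -0.08   -0.02]
  [ -0.09   -0.05   -0.07   -0.07   -0.09   -0.01    0.97   -0.02]
  [ -0.07   -0.04   -0.07   -0.01   -0.05   -0.05   -0.09    0.98]
Leontief inverse L = M⁻¹:
  [  1.0867    0.0745    0.1540    0.1358    0.0612    0.0985    0.0922    0.0506]
  [  0.0689    1.1460    0.0758    0.1380    0.0869    0.1473    0.0826    0.1164]
  [  0.1262    0.0855    1.1692    0.1474    0.1009    0.1527    0.0956    0.0660]
  [  0.1405    0.1389    0.1036    1.0640    0.1069    0.0968    0.1119    0.1215]
  [  0.1378    0.0822    0.1739    0.0817    1.1340    0.1423    0.1553    0.0516]
  [  0.0767    0.1626    0.1360    0.1407    0.1053    1.1657    0.1359    0.0606]
  [  0.1396    0.0931    0.1302    0.1174    0.1333    0.0620    1.0772    0.0512]
  [  0.1146    0.0807    0.1264    0.0588    0.0917    0.0974    0.1317    1.0452]
Total output x = L · d:
  x_0 = 1.0867·66 + 0.0745·59 + 0.1540·71 + 0.1358·70 + 0.0612·82 + 0.0985·20 + 0.0922·29 + 0.0506·37 = 108.0867
  x_1 = 0.0689·66 + 1.1460·59 + 0.0758·71 + 0.1380·70 + 0.0869·82 + 0.1473·20 + 0.0826·29 + 0.1164·37 = 103.9739
  x_2 = 0.1262·66 + 0.0855·59 + 1.1692·71 + 0.1474·70 + 0.1009·82 + 0.1527·20 + 0.0956·29 + 0.0660·37 = 123.2481
  x_3 = 0.1405·66 + 0.1389·59 + 0.1036·71 + 1.0640·70 + 0.1069·82 + 0.0968·20 + 0.1119·29 + 0.1215·37 = 117.7532
  x_4 = 0.1378·66 + 0.0822·59 + 0.1739·71 + 0.0817·70 + 1.1340·82 + 0.1423·20 + 0.1553·29 + 0.0516·37 = 134.2660
  x_5 = 0.0767·66 + 0.1626·59 + 0.1360·71 + 0.1407·70 + 0.1053·82 + 1.1657·20 + 0.1359·29 + 0.0606·37 = 72.2952
  x_6 = 0.1396·66 + 0.0931·59 + 0.1302·71 + 0.1174·70 + 0.1333·82 + 0.0620·20 + 1.0772·29 + 0.0512·37 = 77.4753
  x_7 = 0.1146·66 + 0.0807·59 + 0.1264·71 + 0.0588·70 + 0.0917·82 + 0.0974·20 + 0.1317·29 + 1.0452·37 = 77.3783
Δx_3 = L[3,2] · Δd_2 = 0.1036 · 13 = 1.3463

1.3463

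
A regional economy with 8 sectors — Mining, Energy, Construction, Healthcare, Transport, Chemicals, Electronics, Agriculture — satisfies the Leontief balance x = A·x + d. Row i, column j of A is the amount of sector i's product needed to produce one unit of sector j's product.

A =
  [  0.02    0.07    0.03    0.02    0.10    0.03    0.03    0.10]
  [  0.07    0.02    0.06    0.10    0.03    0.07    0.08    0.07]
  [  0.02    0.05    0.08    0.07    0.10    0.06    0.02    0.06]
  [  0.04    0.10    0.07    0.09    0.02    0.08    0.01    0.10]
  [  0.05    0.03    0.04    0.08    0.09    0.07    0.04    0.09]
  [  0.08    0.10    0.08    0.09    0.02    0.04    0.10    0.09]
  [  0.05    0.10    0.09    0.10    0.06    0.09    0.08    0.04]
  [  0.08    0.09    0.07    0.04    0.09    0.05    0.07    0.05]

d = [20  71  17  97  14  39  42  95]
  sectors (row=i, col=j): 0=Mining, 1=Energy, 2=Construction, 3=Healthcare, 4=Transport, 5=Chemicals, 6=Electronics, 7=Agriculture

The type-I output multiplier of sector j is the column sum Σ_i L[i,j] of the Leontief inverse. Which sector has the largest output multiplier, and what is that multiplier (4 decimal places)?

Form M = I − A:
  [  0.98   -0.07   -0.03   -0.02   -0.10   -0.03   -0.03   -0.10]
  [ -0.07    0.98   -0.06   -0.10   -0.03   -0.07   -0.08   -0.07]
  [ -0.02   -0.05    0.92   -0.07   -0.10   -0.06   -0.02   -0.06]
  [ -0.04   -0.10   -0.07    0.91   -0.02   -0.08   -0.01   -0.10]
  [ -0.05   -0.03   -0.04   -0.08    0.91   -0.07   -0.04   -0.09]
  [ -0.08   -0.10   -0.08   -0.09   -0.02    0.96   -0.10   -0.09]
  [ -0.05   -0.10   -0.09   -0.10   -0.06   -0.09    0.92   -0.04]
  [ -0.08   -0.09   -0.07   -0.04   -0.09   -0.05   -0.07    0.95]
Leontief inverse L = M⁻¹:
  [  1.0657    0.1240    0.0824    0.0804    0.1547    0.0809    0.0759    0.1605]
  [  0.1228    1.0975    0.1290    0.1759    0.0941    0.1337    0.1340    0.1477]
  [  0.0692    0.1136    1.1413    0.1409    0.1600    0.1185    0.0683    0.1318]
  [  0.0968    0.1735    0.1395    1.1675    0.0826    0.1433    0.0667    0.1789]
  [  0.1038    0.1021    0.1052    0.1537    1.1542    0.1317    0.0934    0.1670]
  [  0.1434    0.1874    0.1620    0.1814    0.0970    1.1171    0.1658    0.1802]
  [  0.1153    0.1881    0.1741    0.1972    0.1351    0.1691    1.1475    0.1349]
  [  0.1364    0.1635    0.1405    0.1216    0.1616    0.1180    0.1291    1.1326]
Total output x = L · d:
  x_0 = 1.0657·20 + 0.1240·71 + 0.0824·17 + 0.0804·97 + 0.1547·14 + 0.0809·39 + 0.0759·42 + 0.1605·95 = 63.0757
  x_1 = 0.1228·20 + 1.0975·71 + 0.1290·17 + 0.1759·97 + 0.0941·14 + 0.1337·39 + 0.1340·42 + 0.1477·95 = 125.8288
  x_2 = 0.0692·20 + 0.1136·71 + 1.1413·17 + 0.1409·97 + 0.1600·14 + 0.1185·39 + 0.0683·42 + 0.1318·95 = 64.7760
  x_3 = 0.0968·20 + 0.1735·71 + 0.1395·17 + 1.1675·97 + 0.0826·14 + 0.1433·39 + 0.0667·42 + 0.1789·95 = 156.4154
  x_4 = 0.1038·20 + 0.1021·71 + 0.1052·17 + 0.1537·97 + 1.1542·14 + 0.1317·39 + 0.0934·42 + 0.1670·95 = 67.1062
  x_5 = 0.1434·20 + 0.1874·71 + 0.1620·17 + 0.1814·97 + 0.0970·14 + 1.1171·39 + 0.1658·42 + 0.1802·95 = 105.5332
  x_6 = 0.1153·20 + 0.1881·71 + 0.1741·17 + 0.1972·97 + 0.1351·14 + 0.1691·39 + 1.1475·42 + 0.1349·95 = 107.2485
  x_7 = 0.1364·20 + 0.1635·71 + 0.1405·17 + 0.1216·97 + 0.1616·14 + 0.1180·39 + 0.1291·42 + 1.1326·95 = 148.4055
Output multipliers (column sums of L):
  Mining: 1.8535
  Energy: 2.1498
  Construction: 2.0740
  Healthcare: 2.2186
  Transport: 2.0393
  Chemicals: 2.0122
  Electronics: 1.8809
  Agriculture: 2.2337

Agriculture (2.2337)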